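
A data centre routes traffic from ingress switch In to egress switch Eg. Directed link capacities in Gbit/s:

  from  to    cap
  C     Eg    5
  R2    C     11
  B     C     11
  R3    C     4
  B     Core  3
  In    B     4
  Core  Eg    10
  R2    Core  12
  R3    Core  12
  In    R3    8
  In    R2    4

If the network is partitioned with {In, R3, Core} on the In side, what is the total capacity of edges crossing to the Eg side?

Edges leaving {In, R3, Core}: In→B (4), In→R2 (4), R3→C (4), Core→Eg (10).
Cut capacity = 4 + 4 + 4 + 10 = 22.

22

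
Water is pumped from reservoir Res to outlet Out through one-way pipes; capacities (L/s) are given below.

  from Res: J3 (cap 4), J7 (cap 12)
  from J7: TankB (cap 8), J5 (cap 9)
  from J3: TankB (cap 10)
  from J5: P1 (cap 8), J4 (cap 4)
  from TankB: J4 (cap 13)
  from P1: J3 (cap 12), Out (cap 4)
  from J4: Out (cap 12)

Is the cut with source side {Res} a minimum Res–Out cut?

Given cut capacity: 12 + 4 = 16.
Augment Res→J7→J5→P1→Out: bottleneck 4, flow now 4.
Augment Res→J7→J5→J4→Out: bottleneck 4, flow now 8.
Augment Res→J7→TankB→J4→Out: bottleneck 4, flow now 12.
Augment Res→J3→TankB→J4→Out: bottleneck 4, flow now 16.
No augmenting path remains; maximum flow = 16.
Cut capacity 16 equals the max flow, so it is a minimum cut.

Yes — it is a minimum cut (capacity 16).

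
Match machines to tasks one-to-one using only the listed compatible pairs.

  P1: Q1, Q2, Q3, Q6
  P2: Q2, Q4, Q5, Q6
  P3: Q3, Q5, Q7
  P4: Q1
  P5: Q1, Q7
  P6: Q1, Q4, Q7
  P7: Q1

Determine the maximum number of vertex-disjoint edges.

6

Unit-capacity flow: source→left, listed edges, right→sink; max matching = max flow.
Augmenting path P1→Q1 (+1); matched 1.
Augmenting path P2→Q2 (+1); matched 2.
Augmenting path P3→Q3 (+1); matched 3.
Augmenting path P5→Q7 (+1); matched 4.
Augmenting path P6→Q4 (+1); matched 5.
Augmenting path P4→Q1→P1→Q6 (+1); matched 6.
No augmenting path remains; maximum matching = 6.
König certificate: {P1, P2, P3, P5, P6, Q1} is a vertex cover of size 6 (every listed pair touches it), so no matching can be larger.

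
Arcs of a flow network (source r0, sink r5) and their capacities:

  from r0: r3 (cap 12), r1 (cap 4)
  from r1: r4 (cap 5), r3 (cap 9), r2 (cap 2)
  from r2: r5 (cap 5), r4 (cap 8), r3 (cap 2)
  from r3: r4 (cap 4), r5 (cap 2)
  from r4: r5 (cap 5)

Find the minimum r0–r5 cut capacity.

9

Augment r0→r3→r5: bottleneck 2, flow now 2.
Augment r0→r1→r2→r5: bottleneck 2, flow now 4.
Augment r0→r1→r4→r5: bottleneck 2, flow now 6.
Augment r0→r3→r4→r5: bottleneck 3, flow now 9.
No augmenting path remains; maximum flow = 9.
By max-flow min-cut, the minimum cut capacity equals the max flow.
In the residual graph, reachable from r0: {r0, r1, r3, r4}.
Min-cut edges: r1→r2 (2), r3→r5 (2), r4→r5 (5); capacity 2 + 2 + 5 = 9.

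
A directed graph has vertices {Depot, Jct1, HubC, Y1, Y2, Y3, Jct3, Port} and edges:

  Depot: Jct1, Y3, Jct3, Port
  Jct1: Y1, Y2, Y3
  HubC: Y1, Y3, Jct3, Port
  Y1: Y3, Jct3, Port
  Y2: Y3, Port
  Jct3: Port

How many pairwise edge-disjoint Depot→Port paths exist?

3

Assign every edge capacity 1; by Menger, the answer equals the max flow.
Path Depot→Port (+1); total 1.
Path Depot→Jct3→Port (+1); total 2.
Path Depot→Jct1→Y1→Port (+1); total 3.
No residual Depot→Port path; max flow = 3.
Certifying cut of size 3: {Depot→Jct1, Depot→Jct3, Depot→Port}.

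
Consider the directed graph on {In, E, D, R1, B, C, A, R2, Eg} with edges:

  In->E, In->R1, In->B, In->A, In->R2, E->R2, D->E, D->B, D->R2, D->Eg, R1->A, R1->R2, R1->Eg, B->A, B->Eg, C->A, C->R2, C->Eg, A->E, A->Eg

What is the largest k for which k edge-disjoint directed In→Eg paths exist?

3

Assign every edge capacity 1; by Menger, the answer equals the max flow.
Path In→R1→Eg (+1); total 1.
Path In→B→Eg (+1); total 2.
Path In→A→Eg (+1); total 3.
No residual In→Eg path; max flow = 3.
Certifying cut of size 3: {In→A, In→B, In→R1}.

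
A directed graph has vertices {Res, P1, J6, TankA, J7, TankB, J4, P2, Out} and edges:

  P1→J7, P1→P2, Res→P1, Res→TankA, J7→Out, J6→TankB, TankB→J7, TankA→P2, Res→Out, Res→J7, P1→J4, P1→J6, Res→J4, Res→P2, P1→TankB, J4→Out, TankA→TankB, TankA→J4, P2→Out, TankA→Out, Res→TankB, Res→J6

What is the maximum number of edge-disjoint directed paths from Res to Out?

Assign every edge capacity 1; by Menger, the answer equals the max flow.
Path Res→Out (+1); total 1.
Path Res→TankA→Out (+1); total 2.
Path Res→J7→Out (+1); total 3.
Path Res→J4→Out (+1); total 4.
Path Res→P2→Out (+1); total 5.
No residual Res→Out path; max flow = 5.
Certifying cut of size 5: {J4→Out, J7→Out, P2→Out, Res→Out, Res→TankA}.

5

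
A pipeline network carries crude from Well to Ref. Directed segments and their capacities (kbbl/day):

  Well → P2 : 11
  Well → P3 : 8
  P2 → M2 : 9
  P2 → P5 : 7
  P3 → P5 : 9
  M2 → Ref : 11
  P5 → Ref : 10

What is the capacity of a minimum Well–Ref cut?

Augment Well→P2→M2→Ref: bottleneck 9, flow now 9.
Augment Well→P2→P5→Ref: bottleneck 2, flow now 11.
Augment Well→P3→P5→Ref: bottleneck 8, flow now 19.
No augmenting path remains; maximum flow = 19.
By max-flow min-cut, the minimum cut capacity equals the max flow.
In the residual graph, reachable from Well: {Well}.
Min-cut edges: Well→P2 (11), Well→P3 (8); capacity 11 + 8 = 19.

19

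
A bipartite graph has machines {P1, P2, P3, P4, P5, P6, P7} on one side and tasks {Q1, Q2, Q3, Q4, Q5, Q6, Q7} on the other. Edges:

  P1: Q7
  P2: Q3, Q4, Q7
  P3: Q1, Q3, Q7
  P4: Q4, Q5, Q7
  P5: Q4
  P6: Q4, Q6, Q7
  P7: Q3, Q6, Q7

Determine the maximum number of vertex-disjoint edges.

Unit-capacity flow: source→left, listed edges, right→sink; max matching = max flow.
Augmenting path P1→Q7 (+1); matched 1.
Augmenting path P2→Q3 (+1); matched 2.
Augmenting path P3→Q1 (+1); matched 3.
Augmenting path P4→Q4 (+1); matched 4.
Augmenting path P6→Q6 (+1); matched 5.
Augmenting path P5→Q4→P4→Q5 (+1); matched 6.
No augmenting path remains; maximum matching = 6.
König certificate: {P3, P4, Q3, Q4, Q6, Q7} is a vertex cover of size 6 (every listed pair touches it), so no matching can be larger.

6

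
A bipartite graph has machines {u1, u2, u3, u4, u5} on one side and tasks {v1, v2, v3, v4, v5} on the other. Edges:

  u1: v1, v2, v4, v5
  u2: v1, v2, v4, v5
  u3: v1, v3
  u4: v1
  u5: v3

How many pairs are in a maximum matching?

4

Unit-capacity flow: source→left, listed edges, right→sink; max matching = max flow.
Augmenting path u1→v1 (+1); matched 1.
Augmenting path u2→v2 (+1); matched 2.
Augmenting path u3→v3 (+1); matched 3.
Augmenting path u4→v1→u1→v4 (+1); matched 4.
No augmenting path remains; maximum matching = 4.
König certificate: {u1, u2, v1, v3} is a vertex cover of size 4 (every listed pair touches it), so no matching can be larger.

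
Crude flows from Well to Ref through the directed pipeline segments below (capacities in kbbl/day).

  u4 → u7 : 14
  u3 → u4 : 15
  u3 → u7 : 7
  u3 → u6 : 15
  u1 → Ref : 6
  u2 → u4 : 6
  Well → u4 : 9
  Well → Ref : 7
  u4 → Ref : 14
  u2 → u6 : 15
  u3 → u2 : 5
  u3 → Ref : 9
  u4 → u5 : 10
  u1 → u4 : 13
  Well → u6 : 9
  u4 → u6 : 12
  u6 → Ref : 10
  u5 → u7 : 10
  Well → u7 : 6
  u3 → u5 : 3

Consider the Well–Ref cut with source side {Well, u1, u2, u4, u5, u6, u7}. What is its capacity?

Edges leaving {Well, u1, u2, u4, u5, u6, u7}: Well→Ref (7), u1→Ref (6), u4→Ref (14), u6→Ref (10).
Cut capacity = 7 + 6 + 14 + 10 = 37.

37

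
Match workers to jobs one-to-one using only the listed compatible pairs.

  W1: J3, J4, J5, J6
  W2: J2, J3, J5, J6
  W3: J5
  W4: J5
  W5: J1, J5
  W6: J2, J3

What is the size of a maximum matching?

5

Unit-capacity flow: source→left, listed edges, right→sink; max matching = max flow.
Augmenting path W1→J3 (+1); matched 1.
Augmenting path W2→J2 (+1); matched 2.
Augmenting path W3→J5 (+1); matched 3.
Augmenting path W5→J1 (+1); matched 4.
Augmenting path W6→J2→W2→J6 (+1); matched 5.
No augmenting path remains; maximum matching = 5.
König certificate: {W1, W2, W5, W6, J5} is a vertex cover of size 5 (every listed pair touches it), so no matching can be larger.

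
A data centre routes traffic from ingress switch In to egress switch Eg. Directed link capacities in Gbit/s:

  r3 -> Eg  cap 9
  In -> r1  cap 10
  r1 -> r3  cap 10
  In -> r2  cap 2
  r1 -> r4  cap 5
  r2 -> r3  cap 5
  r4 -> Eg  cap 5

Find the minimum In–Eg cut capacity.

12

Augment In→r1→r3→Eg: bottleneck 9, flow now 9.
Augment In→r1→r4→Eg: bottleneck 1, flow now 10.
Augment In→r2→r3→r1→r4→Eg: bottleneck 2, flow now 12. (uses reverse residual edge)
No augmenting path remains; maximum flow = 12.
By max-flow min-cut, the minimum cut capacity equals the max flow.
In the residual graph, reachable from In: {In}.
Min-cut edges: In→r1 (10), In→r2 (2); capacity 10 + 2 = 12.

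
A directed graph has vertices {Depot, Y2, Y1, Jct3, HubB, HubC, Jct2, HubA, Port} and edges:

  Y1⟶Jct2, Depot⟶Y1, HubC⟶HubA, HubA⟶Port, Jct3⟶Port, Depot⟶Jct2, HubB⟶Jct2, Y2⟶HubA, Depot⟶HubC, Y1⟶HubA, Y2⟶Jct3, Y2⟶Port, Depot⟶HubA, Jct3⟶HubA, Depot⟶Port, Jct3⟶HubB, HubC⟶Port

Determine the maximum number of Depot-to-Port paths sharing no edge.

3

Assign every edge capacity 1; by Menger, the answer equals the max flow.
Path Depot→Port (+1); total 1.
Path Depot→HubC→Port (+1); total 2.
Path Depot→HubA→Port (+1); total 3.
No residual Depot→Port path; max flow = 3.
Certifying cut of size 3: {Depot→HubC, Depot→Port, HubA→Port}.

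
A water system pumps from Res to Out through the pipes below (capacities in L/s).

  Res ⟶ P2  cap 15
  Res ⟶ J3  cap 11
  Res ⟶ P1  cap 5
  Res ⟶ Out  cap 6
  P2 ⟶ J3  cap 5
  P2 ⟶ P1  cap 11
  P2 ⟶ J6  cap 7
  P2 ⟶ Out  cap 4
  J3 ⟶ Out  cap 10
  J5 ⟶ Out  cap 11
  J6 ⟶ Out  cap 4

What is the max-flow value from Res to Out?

24

Augment Res→Out: bottleneck 6, flow now 6.
Augment Res→P2→Out: bottleneck 4, flow now 10.
Augment Res→J3→Out: bottleneck 10, flow now 20.
Augment Res→P2→J6→Out: bottleneck 4, flow now 24.
No augmenting path remains; maximum flow = 24.
In the residual graph, reachable from Res: {Res, P2, J3, P1, J6}.
Min-cut edges: Res→Out (6), P2→Out (4), J3→Out (10), J6→Out (4); capacity 6 + 4 + 10 + 4 = 24.
This cut is saturated, so no flow can exceed 24.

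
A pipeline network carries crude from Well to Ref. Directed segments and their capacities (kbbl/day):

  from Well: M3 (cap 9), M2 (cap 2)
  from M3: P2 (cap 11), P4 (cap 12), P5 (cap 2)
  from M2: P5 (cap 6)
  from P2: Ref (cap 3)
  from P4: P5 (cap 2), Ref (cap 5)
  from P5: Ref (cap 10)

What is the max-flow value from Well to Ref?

Augment Well→M3→P2→Ref: bottleneck 3, flow now 3.
Augment Well→M3→P4→Ref: bottleneck 5, flow now 8.
Augment Well→M3→P5→Ref: bottleneck 1, flow now 9.
Augment Well→M2→P5→Ref: bottleneck 2, flow now 11.
No augmenting path remains; maximum flow = 11.
In the residual graph, reachable from Well: {Well}.
Min-cut edges: Well→M3 (9), Well→M2 (2); capacity 9 + 2 = 11.
This cut is saturated, so no flow can exceed 11.

11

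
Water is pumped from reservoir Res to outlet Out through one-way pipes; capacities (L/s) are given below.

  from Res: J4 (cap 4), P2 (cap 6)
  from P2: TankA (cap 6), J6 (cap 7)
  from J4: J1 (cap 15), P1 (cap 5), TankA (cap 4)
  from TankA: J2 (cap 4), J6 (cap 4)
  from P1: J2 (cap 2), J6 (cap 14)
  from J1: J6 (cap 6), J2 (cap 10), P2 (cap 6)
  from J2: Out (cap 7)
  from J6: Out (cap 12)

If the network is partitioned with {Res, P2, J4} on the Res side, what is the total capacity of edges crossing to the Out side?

Edges leaving {Res, P2, J4}: P2→TankA (6), P2→J6 (7), J4→TankA (4), J4→P1 (5), J4→J1 (15).
Cut capacity = 6 + 7 + 4 + 5 + 15 = 37.

37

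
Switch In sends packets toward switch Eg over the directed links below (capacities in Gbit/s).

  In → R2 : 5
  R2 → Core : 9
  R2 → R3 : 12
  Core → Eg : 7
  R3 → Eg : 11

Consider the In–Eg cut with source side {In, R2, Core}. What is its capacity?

19

Edges leaving {In, R2, Core}: R2→R3 (12), Core→Eg (7).
Cut capacity = 12 + 7 = 19.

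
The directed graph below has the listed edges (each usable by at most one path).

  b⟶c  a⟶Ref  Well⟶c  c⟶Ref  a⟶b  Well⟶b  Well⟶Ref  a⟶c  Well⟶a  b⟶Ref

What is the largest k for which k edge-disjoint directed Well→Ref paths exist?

Assign every edge capacity 1; by Menger, the answer equals the max flow.
Path Well→Ref (+1); total 1.
Path Well→a→Ref (+1); total 2.
Path Well→b→Ref (+1); total 3.
Path Well→c→Ref (+1); total 4.
No residual Well→Ref path; max flow = 4.
Certifying cut of size 4: {Well→Ref, Well→a, Well→b, Well→c}.

4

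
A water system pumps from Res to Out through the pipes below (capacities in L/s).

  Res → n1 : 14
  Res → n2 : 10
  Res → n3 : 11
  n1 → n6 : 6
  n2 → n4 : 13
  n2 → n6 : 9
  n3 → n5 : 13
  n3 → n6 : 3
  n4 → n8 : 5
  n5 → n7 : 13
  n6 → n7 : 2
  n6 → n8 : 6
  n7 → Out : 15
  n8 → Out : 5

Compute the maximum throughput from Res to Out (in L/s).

18

Augment Res→n1→n6→n7→Out: bottleneck 2, flow now 2.
Augment Res→n1→n6→n8→Out: bottleneck 4, flow now 6.
Augment Res→n2→n4→n8→Out: bottleneck 1, flow now 7.
Augment Res→n3→n5→n7→Out: bottleneck 11, flow now 18.
No augmenting path remains; maximum flow = 18.
In the residual graph, reachable from Res: {Res, n1, n2, n4, n6, n8}.
Min-cut edges: Res→n3 (11), n6→n7 (2), n8→Out (5); capacity 11 + 2 + 5 = 18.
This cut is saturated, so no flow can exceed 18.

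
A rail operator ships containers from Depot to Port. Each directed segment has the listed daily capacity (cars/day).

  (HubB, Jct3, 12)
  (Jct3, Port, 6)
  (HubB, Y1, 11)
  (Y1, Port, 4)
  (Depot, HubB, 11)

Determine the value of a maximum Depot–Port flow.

Augment Depot→HubB→Y1→Port: bottleneck 4, flow now 4.
Augment Depot→HubB→Jct3→Port: bottleneck 6, flow now 10.
No augmenting path remains; maximum flow = 10.
In the residual graph, reachable from Depot: {Depot, HubB, Y1, Jct3}.
Min-cut edges: Y1→Port (4), Jct3→Port (6); capacity 4 + 6 = 10.
This cut is saturated, so no flow can exceed 10.

10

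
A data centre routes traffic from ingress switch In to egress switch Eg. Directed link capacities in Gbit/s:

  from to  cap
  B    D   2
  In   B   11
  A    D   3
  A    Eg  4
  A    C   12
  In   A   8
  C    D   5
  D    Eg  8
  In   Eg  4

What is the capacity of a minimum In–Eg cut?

Augment In→Eg: bottleneck 4, flow now 4.
Augment In→A→Eg: bottleneck 4, flow now 8.
Augment In→A→D→Eg: bottleneck 3, flow now 11.
Augment In→B→D→Eg: bottleneck 2, flow now 13.
Augment In→A→C→D→Eg: bottleneck 1, flow now 14.
No augmenting path remains; maximum flow = 14.
By max-flow min-cut, the minimum cut capacity equals the max flow.
In the residual graph, reachable from In: {In, B}.
Min-cut edges: In→A (8), In→Eg (4), B→D (2); capacity 8 + 4 + 2 = 14.

14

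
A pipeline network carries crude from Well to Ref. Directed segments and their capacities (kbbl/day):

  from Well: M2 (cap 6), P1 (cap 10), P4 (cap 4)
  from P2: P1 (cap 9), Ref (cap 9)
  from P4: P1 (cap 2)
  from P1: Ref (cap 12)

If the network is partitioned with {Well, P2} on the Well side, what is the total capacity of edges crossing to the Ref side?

Edges leaving {Well, P2}: Well→P4 (4), Well→M2 (6), Well→P1 (10), P2→P1 (9), P2→Ref (9).
Cut capacity = 4 + 6 + 10 + 9 + 9 = 38.

38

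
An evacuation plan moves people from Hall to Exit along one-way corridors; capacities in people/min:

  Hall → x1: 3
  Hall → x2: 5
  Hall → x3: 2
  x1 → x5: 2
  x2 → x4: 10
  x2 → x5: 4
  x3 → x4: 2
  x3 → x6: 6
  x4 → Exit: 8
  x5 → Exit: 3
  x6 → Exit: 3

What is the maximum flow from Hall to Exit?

Augment Hall→x1→x5→Exit: bottleneck 2, flow now 2.
Augment Hall→x2→x4→Exit: bottleneck 5, flow now 7.
Augment Hall→x3→x4→Exit: bottleneck 2, flow now 9.
No augmenting path remains; maximum flow = 9.
In the residual graph, reachable from Hall: {Hall, x1}.
Min-cut edges: Hall→x2 (5), Hall→x3 (2), x1→x5 (2); capacity 5 + 2 + 2 = 9.
This cut is saturated, so no flow can exceed 9.

9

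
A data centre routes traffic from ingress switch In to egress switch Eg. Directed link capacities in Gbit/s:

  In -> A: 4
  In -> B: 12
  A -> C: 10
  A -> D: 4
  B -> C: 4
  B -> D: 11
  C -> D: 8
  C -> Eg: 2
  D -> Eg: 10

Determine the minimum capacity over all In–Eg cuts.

12

Augment In→A→C→Eg: bottleneck 2, flow now 2.
Augment In→A→D→Eg: bottleneck 2, flow now 4.
Augment In→B→D→Eg: bottleneck 8, flow now 12.
No augmenting path remains; maximum flow = 12.
By max-flow min-cut, the minimum cut capacity equals the max flow.
In the residual graph, reachable from In: {In, A, B, C, D}.
Min-cut edges: C→Eg (2), D→Eg (10); capacity 2 + 10 = 12.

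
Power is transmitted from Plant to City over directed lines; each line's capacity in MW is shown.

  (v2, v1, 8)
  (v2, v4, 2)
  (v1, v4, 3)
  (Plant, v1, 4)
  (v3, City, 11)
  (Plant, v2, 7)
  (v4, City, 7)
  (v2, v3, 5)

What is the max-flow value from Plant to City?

10

Augment Plant→v1→v4→City: bottleneck 3, flow now 3.
Augment Plant→v2→v3→City: bottleneck 5, flow now 8.
Augment Plant→v2→v4→City: bottleneck 2, flow now 10.
No augmenting path remains; maximum flow = 10.
In the residual graph, reachable from Plant: {Plant, v1}.
Min-cut edges: Plant→v2 (7), v1→v4 (3); capacity 7 + 3 = 10.
This cut is saturated, so no flow can exceed 10.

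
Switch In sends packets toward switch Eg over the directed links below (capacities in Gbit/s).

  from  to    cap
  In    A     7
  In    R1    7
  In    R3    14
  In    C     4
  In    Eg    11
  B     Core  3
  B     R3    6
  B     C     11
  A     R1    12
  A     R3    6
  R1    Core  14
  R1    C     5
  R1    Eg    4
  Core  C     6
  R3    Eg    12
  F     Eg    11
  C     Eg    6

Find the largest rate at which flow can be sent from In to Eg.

Augment In→Eg: bottleneck 11, flow now 11.
Augment In→R1→Eg: bottleneck 4, flow now 15.
Augment In→R3→Eg: bottleneck 12, flow now 27.
Augment In→C→Eg: bottleneck 4, flow now 31.
Augment In→R1→C→Eg: bottleneck 2, flow now 33.
No augmenting path remains; maximum flow = 33.
In the residual graph, reachable from In: {In, A, R1, Core, R3, C}.
Min-cut edges: In→Eg (11), R1→Eg (4), R3→Eg (12), C→Eg (6); capacity 11 + 4 + 12 + 6 = 33.
This cut is saturated, so no flow can exceed 33.

33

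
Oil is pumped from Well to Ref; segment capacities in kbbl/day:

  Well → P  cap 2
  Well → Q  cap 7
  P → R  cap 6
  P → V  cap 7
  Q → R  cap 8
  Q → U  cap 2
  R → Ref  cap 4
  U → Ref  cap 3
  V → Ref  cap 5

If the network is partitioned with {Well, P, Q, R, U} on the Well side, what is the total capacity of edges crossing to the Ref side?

Edges leaving {Well, P, Q, R, U}: P→V (7), R→Ref (4), U→Ref (3).
Cut capacity = 7 + 4 + 3 = 14.

14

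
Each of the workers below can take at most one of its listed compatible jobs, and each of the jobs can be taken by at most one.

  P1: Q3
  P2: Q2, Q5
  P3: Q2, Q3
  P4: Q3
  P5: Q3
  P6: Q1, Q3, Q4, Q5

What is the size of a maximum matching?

4

Unit-capacity flow: source→left, listed edges, right→sink; max matching = max flow.
Augmenting path P1→Q3 (+1); matched 1.
Augmenting path P2→Q2 (+1); matched 2.
Augmenting path P6→Q1 (+1); matched 3.
Augmenting path P3→Q2→P2→Q5 (+1); matched 4.
No augmenting path remains; maximum matching = 4.
König certificate: {P2, P3, P6, Q3} is a vertex cover of size 4 (every listed pair touches it), so no matching can be larger.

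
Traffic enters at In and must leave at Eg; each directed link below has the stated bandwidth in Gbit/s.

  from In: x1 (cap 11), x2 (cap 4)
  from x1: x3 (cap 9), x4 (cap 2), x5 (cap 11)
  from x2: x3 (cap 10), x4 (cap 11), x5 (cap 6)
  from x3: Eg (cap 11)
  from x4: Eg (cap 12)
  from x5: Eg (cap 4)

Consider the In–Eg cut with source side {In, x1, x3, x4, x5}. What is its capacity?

Edges leaving {In, x1, x3, x4, x5}: In→x2 (4), x3→Eg (11), x4→Eg (12), x5→Eg (4).
Cut capacity = 4 + 11 + 12 + 4 = 31.

31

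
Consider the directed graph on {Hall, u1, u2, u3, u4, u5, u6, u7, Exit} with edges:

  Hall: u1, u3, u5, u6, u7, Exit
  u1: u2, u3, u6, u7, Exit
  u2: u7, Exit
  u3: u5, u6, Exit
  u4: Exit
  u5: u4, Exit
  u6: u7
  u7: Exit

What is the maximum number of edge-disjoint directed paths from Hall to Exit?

5

Assign every edge capacity 1; by Menger, the answer equals the max flow.
Path Hall→Exit (+1); total 1.
Path Hall→u1→Exit (+1); total 2.
Path Hall→u3→Exit (+1); total 3.
Path Hall→u5→Exit (+1); total 4.
Path Hall→u7→Exit (+1); total 5.
No residual Hall→Exit path; max flow = 5.
Certifying cut of size 5: {Hall→Exit, Hall→u1, Hall→u3, Hall→u5, u7→Exit}.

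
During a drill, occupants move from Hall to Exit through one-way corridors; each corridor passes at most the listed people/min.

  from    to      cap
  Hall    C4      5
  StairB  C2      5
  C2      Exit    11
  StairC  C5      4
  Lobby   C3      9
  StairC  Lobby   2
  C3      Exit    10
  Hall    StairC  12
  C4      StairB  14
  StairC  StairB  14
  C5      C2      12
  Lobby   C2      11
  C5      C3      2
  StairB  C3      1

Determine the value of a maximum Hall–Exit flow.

Augment Hall→C4→StairB→C3→Exit: bottleneck 1, flow now 1.
Augment Hall→C4→StairB→C2→Exit: bottleneck 4, flow now 5.
Augment Hall→StairC→Lobby→C3→Exit: bottleneck 2, flow now 7.
Augment Hall→StairC→C5→C3→Exit: bottleneck 2, flow now 9.
Augment Hall→StairC→C5→C2→Exit: bottleneck 2, flow now 11.
Augment Hall→StairC→StairB→C2→Exit: bottleneck 1, flow now 12.
No augmenting path remains; maximum flow = 12.
In the residual graph, reachable from Hall: {Hall, C4, StairC, StairB}.
Min-cut edges: StairC→Lobby (2), StairC→C5 (4), StairB→C3 (1), StairB→C2 (5); capacity 2 + 4 + 1 + 5 = 12.
This cut is saturated, so no flow can exceed 12.

12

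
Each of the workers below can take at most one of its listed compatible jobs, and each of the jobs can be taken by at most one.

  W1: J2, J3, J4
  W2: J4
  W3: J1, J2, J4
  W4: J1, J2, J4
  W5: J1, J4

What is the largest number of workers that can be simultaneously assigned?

4

Unit-capacity flow: source→left, listed edges, right→sink; max matching = max flow.
Augmenting path W1→J2 (+1); matched 1.
Augmenting path W2→J4 (+1); matched 2.
Augmenting path W3→J1 (+1); matched 3.
Augmenting path W4→J2→W1→J3 (+1); matched 4.
No augmenting path remains; maximum matching = 4.
König certificate: {W1, J1, J2, J4} is a vertex cover of size 4 (every listed pair touches it), so no matching can be larger.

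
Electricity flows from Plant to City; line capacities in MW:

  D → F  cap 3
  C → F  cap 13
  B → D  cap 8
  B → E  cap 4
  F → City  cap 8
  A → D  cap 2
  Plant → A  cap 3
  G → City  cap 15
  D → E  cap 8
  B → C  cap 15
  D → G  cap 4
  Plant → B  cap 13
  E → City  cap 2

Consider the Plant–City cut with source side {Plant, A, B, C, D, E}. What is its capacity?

Edges leaving {Plant, A, B, C, D, E}: C→F (13), D→F (3), D→G (4), E→City (2).
Cut capacity = 13 + 3 + 4 + 2 = 22.

22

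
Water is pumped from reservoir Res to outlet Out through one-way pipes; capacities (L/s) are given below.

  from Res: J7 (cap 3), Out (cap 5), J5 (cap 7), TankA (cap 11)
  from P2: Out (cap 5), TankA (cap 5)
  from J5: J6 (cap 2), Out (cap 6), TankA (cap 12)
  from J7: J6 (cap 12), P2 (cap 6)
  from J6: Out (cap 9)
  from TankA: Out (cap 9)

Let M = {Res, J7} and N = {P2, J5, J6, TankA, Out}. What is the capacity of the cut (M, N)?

41

Edges leaving {Res, J7}: Res→J5 (7), Res→TankA (11), Res→Out (5), J7→P2 (6), J7→J6 (12).
Cut capacity = 7 + 11 + 5 + 6 + 12 = 41.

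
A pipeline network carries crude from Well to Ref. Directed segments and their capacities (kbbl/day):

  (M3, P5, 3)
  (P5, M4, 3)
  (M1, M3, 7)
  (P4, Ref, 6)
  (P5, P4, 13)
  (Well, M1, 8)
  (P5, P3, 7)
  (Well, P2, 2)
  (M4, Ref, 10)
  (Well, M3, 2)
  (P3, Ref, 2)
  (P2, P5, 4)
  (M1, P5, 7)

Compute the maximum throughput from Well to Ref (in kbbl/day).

Augment Well→P2→P5→P3→Ref: bottleneck 2, flow now 2.
Augment Well→M1→P5→P4→Ref: bottleneck 6, flow now 8.
Augment Well→M1→P5→M4→Ref: bottleneck 1, flow now 9.
Augment Well→M3→P5→M4→Ref: bottleneck 2, flow now 11.
No augmenting path remains; maximum flow = 11.
In the residual graph, reachable from Well: {Well, P2, M1, M3, P5, P3, P4}.
Min-cut edges: P5→M4 (3), P3→Ref (2), P4→Ref (6); capacity 3 + 2 + 6 = 11.
This cut is saturated, so no flow can exceed 11.

11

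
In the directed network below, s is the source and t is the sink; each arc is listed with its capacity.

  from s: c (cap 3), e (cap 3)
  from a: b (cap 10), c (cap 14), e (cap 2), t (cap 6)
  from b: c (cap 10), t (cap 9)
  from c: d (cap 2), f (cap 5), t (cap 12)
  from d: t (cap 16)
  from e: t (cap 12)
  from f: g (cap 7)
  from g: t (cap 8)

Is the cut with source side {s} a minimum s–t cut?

Given cut capacity: 3 + 3 = 6.
Augment s→c→t: bottleneck 3, flow now 3.
Augment s→e→t: bottleneck 3, flow now 6.
No augmenting path remains; maximum flow = 6.
Cut capacity 6 equals the max flow, so it is a minimum cut.

Yes — it is a minimum cut (capacity 6).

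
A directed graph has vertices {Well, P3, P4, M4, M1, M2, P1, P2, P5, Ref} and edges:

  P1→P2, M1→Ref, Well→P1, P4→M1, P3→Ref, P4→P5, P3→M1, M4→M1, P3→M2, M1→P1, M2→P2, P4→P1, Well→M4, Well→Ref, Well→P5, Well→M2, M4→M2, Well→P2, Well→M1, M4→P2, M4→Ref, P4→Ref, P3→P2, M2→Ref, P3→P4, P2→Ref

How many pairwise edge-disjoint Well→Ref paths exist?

5

Assign every edge capacity 1; by Menger, the answer equals the max flow.
Path Well→Ref (+1); total 1.
Path Well→M4→Ref (+1); total 2.
Path Well→M1→Ref (+1); total 3.
Path Well→M2→Ref (+1); total 4.
Path Well→P2→Ref (+1); total 5.
No residual Well→Ref path; max flow = 5.
Certifying cut of size 5: {P2→Ref, Well→M1, Well→M2, Well→M4, Well→Ref}.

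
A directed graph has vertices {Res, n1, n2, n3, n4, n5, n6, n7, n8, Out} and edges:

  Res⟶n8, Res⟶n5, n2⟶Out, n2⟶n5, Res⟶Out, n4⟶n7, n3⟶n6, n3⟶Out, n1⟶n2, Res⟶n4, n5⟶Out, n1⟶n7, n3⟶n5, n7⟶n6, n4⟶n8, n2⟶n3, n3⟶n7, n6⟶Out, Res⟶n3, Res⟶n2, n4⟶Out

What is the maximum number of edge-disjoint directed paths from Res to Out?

5

Assign every edge capacity 1; by Menger, the answer equals the max flow.
Path Res→Out (+1); total 1.
Path Res→n2→Out (+1); total 2.
Path Res→n3→Out (+1); total 3.
Path Res→n4→Out (+1); total 4.
Path Res→n5→Out (+1); total 5.
No residual Res→Out path; max flow = 5.
Certifying cut of size 5: {Res→Out, Res→n2, Res→n3, Res→n4, Res→n5}.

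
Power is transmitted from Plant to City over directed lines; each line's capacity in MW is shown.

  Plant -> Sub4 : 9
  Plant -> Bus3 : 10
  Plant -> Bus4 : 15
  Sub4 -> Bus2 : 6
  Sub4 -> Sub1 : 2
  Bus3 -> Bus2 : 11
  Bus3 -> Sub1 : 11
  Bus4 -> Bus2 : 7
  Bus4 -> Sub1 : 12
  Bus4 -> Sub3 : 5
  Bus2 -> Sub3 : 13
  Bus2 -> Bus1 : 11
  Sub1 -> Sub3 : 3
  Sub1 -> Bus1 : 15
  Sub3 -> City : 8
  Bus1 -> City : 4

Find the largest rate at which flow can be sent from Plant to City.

12

Augment Plant→Bus4→Sub3→City: bottleneck 5, flow now 5.
Augment Plant→Sub4→Bus2→Sub3→City: bottleneck 3, flow now 8.
Augment Plant→Sub4→Bus2→Bus1→City: bottleneck 3, flow now 11.
Augment Plant→Sub4→Sub1→Bus1→City: bottleneck 1, flow now 12.
No augmenting path remains; maximum flow = 12.
In the residual graph, reachable from Plant: {Plant, Sub4, Bus3, Bus4, Bus2, Sub1, Sub3, Bus1}.
Min-cut edges: Sub3→City (8), Bus1→City (4); capacity 8 + 4 = 12.
This cut is saturated, so no flow can exceed 12.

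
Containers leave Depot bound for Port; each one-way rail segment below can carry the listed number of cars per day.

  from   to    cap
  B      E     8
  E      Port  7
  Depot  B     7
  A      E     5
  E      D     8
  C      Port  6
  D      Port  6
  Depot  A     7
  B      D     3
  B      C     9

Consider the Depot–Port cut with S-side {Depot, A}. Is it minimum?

Yes — it is a minimum cut (capacity 12).

Given cut capacity: 7 + 5 = 12.
Augment Depot→A→E→Port: bottleneck 5, flow now 5.
Augment Depot→B→C→Port: bottleneck 6, flow now 11.
Augment Depot→B→D→Port: bottleneck 1, flow now 12.
No augmenting path remains; maximum flow = 12.
Cut capacity 12 equals the max flow, so it is a minimum cut.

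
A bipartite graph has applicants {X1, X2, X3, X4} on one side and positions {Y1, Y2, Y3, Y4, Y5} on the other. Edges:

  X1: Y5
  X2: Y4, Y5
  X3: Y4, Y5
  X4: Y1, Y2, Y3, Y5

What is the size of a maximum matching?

Unit-capacity flow: source→left, listed edges, right→sink; max matching = max flow.
Augmenting path X1→Y5 (+1); matched 1.
Augmenting path X2→Y4 (+1); matched 2.
Augmenting path X4→Y1 (+1); matched 3.
No augmenting path remains; maximum matching = 3.
König certificate: {X4, Y4, Y5} is a vertex cover of size 3 (every listed pair touches it), so no matching can be larger.

3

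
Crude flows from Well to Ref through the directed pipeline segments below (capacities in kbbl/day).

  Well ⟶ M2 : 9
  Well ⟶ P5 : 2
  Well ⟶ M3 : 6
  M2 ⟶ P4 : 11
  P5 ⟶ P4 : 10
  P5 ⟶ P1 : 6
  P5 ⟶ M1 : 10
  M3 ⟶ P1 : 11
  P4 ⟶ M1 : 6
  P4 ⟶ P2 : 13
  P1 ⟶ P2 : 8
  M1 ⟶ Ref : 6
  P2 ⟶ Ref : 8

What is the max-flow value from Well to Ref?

Augment Well→P5→M1→Ref: bottleneck 2, flow now 2.
Augment Well→M2→P4→M1→Ref: bottleneck 4, flow now 6.
Augment Well→M2→P4→P2→Ref: bottleneck 5, flow now 11.
Augment Well→M3→P1→P2→Ref: bottleneck 3, flow now 14.
No augmenting path remains; maximum flow = 14.
In the residual graph, reachable from Well: {Well, M2, P5, M3, P4, P1, M1, P2}.
Min-cut edges: M1→Ref (6), P2→Ref (8); capacity 6 + 8 = 14.
This cut is saturated, so no flow can exceed 14.

14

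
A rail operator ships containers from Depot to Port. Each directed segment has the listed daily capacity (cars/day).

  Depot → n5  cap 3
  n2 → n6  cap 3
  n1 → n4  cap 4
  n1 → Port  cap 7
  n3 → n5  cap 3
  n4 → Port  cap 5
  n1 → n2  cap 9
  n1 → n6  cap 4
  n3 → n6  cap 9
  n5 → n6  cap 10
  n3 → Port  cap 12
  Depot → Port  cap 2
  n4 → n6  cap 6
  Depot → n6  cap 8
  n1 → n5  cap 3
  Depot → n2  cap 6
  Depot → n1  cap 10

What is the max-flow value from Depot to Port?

Augment Depot→Port: bottleneck 2, flow now 2.
Augment Depot→n1→Port: bottleneck 7, flow now 9.
Augment Depot→n1→n4→Port: bottleneck 3, flow now 12.
No augmenting path remains; maximum flow = 12.
In the residual graph, reachable from Depot: {Depot, n2, n5, n6}.
Min-cut edges: Depot→n1 (10), Depot→Port (2); capacity 10 + 2 = 12.
This cut is saturated, so no flow can exceed 12.

12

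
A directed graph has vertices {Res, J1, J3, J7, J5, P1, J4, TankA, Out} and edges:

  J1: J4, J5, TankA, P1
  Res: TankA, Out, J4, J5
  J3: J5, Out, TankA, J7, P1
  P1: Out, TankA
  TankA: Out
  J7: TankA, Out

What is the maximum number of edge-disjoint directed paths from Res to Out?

2

Assign every edge capacity 1; by Menger, the answer equals the max flow.
Path Res→Out (+1); total 1.
Path Res→TankA→Out (+1); total 2.
No residual Res→Out path; max flow = 2.
Certifying cut of size 2: {Res→Out, Res→TankA}.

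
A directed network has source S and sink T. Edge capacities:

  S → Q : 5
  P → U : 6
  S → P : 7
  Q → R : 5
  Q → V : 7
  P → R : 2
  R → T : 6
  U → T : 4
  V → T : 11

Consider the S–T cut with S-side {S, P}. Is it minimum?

Given cut capacity: 5 + 2 + 6 = 13.
Augment S→P→R→T: bottleneck 2, flow now 2.
Augment S→P→U→T: bottleneck 4, flow now 6.
Augment S→Q→R→T: bottleneck 4, flow now 10.
Augment S→Q→V→T: bottleneck 1, flow now 11.
No augmenting path remains; maximum flow = 11.
In the residual graph, reachable from S: {S, P, U}.
Min-cut edges: S→Q (5), P→R (2), U→T (4); capacity 5 + 2 + 4 = 11.
Cut capacity 13 exceeds the max flow 11, so it is not minimum.

No — its capacity is 13, but the minimum cut has capacity 11.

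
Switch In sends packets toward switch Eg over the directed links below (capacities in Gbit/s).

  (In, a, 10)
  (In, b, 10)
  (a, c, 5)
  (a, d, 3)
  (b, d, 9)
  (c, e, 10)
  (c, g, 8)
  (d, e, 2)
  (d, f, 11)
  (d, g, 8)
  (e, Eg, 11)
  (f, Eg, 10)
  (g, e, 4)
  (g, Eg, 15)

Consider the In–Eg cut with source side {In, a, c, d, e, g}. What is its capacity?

Edges leaving {In, a, c, d, e, g}: In→b (10), d→f (11), e→Eg (11), g→Eg (15).
Cut capacity = 10 + 11 + 11 + 15 = 47.

47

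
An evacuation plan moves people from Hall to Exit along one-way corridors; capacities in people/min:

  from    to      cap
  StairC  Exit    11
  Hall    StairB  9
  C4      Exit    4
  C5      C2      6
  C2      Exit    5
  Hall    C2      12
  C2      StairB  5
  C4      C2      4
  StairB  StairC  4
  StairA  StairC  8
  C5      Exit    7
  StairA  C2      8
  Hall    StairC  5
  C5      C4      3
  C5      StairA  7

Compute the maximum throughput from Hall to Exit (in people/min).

Augment Hall→C2→Exit: bottleneck 5, flow now 5.
Augment Hall→StairC→Exit: bottleneck 5, flow now 10.
Augment Hall→StairB→StairC→Exit: bottleneck 4, flow now 14.
No augmenting path remains; maximum flow = 14.
In the residual graph, reachable from Hall: {Hall, C2, StairB}.
Min-cut edges: Hall→StairC (5), C2→Exit (5), StairB→StairC (4); capacity 5 + 5 + 4 = 14.
This cut is saturated, so no flow can exceed 14.

14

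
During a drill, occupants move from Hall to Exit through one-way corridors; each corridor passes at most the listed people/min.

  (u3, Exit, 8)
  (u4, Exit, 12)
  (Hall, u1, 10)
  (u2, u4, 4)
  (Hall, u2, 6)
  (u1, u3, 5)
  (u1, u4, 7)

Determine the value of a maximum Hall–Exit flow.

Augment Hall→u1→u3→Exit: bottleneck 5, flow now 5.
Augment Hall→u1→u4→Exit: bottleneck 5, flow now 10.
Augment Hall→u2→u4→Exit: bottleneck 4, flow now 14.
No augmenting path remains; maximum flow = 14.
In the residual graph, reachable from Hall: {Hall, u2}.
Min-cut edges: Hall→u1 (10), u2→u4 (4); capacity 10 + 4 = 14.
This cut is saturated, so no flow can exceed 14.

14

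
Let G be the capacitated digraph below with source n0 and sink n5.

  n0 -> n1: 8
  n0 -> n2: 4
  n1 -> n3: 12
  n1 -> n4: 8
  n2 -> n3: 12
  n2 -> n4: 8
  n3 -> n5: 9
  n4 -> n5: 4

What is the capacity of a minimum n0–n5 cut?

Augment n0→n1→n3→n5: bottleneck 8, flow now 8.
Augment n0→n2→n3→n5: bottleneck 1, flow now 9.
Augment n0→n2→n4→n5: bottleneck 3, flow now 12.
No augmenting path remains; maximum flow = 12.
By max-flow min-cut, the minimum cut capacity equals the max flow.
In the residual graph, reachable from n0: {n0}.
Min-cut edges: n0→n1 (8), n0→n2 (4); capacity 8 + 4 = 12.

12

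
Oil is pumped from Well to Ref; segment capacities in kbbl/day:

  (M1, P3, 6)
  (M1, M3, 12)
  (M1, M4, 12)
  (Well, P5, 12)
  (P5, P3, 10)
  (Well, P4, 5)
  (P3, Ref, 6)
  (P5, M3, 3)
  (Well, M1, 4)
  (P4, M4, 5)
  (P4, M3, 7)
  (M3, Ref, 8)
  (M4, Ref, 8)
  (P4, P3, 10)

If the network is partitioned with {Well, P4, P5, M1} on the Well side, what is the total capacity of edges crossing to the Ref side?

65

Edges leaving {Well, P4, P5, M1}: P4→M4 (5), P4→P3 (10), P4→M3 (7), P5→P3 (10), P5→M3 (3), M1→M4 (12), M1→P3 (6), M1→M3 (12).
Cut capacity = 5 + 10 + 7 + 10 + 3 + 12 + 6 + 12 = 65.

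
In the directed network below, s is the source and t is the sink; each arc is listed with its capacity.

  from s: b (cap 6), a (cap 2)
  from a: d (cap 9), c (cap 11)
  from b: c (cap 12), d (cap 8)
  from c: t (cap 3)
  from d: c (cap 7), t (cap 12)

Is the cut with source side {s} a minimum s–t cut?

Given cut capacity: 2 + 6 = 8.
Augment s→a→c→t: bottleneck 2, flow now 2.
Augment s→b→c→t: bottleneck 1, flow now 3.
Augment s→b→d→t: bottleneck 5, flow now 8.
No augmenting path remains; maximum flow = 8.
Cut capacity 8 equals the max flow, so it is a minimum cut.

Yes — it is a minimum cut (capacity 8).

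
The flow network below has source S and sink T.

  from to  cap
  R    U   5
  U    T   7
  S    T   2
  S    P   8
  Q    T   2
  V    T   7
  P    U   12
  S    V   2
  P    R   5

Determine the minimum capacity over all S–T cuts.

Augment S→T: bottleneck 2, flow now 2.
Augment S→V→T: bottleneck 2, flow now 4.
Augment S→P→U→T: bottleneck 7, flow now 11.
No augmenting path remains; maximum flow = 11.
By max-flow min-cut, the minimum cut capacity equals the max flow.
In the residual graph, reachable from S: {S, P, R, U}.
Min-cut edges: S→V (2), S→T (2), U→T (7); capacity 2 + 2 + 7 = 11.

11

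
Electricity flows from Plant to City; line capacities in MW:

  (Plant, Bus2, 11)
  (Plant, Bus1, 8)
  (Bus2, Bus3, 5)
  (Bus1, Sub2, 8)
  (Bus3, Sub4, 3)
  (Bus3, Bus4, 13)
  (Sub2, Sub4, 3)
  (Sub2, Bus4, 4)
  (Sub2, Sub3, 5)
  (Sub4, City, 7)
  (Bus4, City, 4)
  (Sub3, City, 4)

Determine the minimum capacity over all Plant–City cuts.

Augment Plant→Bus2→Bus3→Sub4→City: bottleneck 3, flow now 3.
Augment Plant→Bus2→Bus3→Bus4→City: bottleneck 2, flow now 5.
Augment Plant→Bus1→Sub2→Sub4→City: bottleneck 3, flow now 8.
Augment Plant→Bus1→Sub2→Bus4→City: bottleneck 2, flow now 10.
Augment Plant→Bus1→Sub2→Sub3→City: bottleneck 3, flow now 13.
No augmenting path remains; maximum flow = 13.
By max-flow min-cut, the minimum cut capacity equals the max flow.
In the residual graph, reachable from Plant: {Plant, Bus2}.
Min-cut edges: Plant→Bus1 (8), Bus2→Bus3 (5); capacity 8 + 5 = 13.

13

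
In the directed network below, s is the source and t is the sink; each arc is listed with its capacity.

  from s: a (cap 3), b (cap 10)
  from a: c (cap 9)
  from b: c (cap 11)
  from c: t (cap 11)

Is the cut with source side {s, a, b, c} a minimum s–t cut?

Given cut capacity: 11 = 11.
Augment s→a→c→t: bottleneck 3, flow now 3.
Augment s→b→c→t: bottleneck 8, flow now 11.
No augmenting path remains; maximum flow = 11.
Cut capacity 11 equals the max flow, so it is a minimum cut.

Yes — it is a minimum cut (capacity 11).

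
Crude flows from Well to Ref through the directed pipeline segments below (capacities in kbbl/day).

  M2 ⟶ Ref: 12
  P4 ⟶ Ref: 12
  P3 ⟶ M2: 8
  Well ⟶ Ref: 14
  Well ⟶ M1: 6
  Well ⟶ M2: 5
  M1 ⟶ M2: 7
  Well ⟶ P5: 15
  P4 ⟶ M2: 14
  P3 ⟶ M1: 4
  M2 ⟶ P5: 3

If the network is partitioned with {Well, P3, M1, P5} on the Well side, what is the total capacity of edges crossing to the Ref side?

Edges leaving {Well, P3, M1, P5}: Well→M2 (5), Well→Ref (14), P3→M2 (8), M1→M2 (7).
Cut capacity = 5 + 14 + 8 + 7 = 34.

34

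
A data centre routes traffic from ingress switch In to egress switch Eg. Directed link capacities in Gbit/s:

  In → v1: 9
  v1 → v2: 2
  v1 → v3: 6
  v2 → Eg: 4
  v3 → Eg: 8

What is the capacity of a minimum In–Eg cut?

8

Augment In→v1→v2→Eg: bottleneck 2, flow now 2.
Augment In→v1→v3→Eg: bottleneck 6, flow now 8.
No augmenting path remains; maximum flow = 8.
By max-flow min-cut, the minimum cut capacity equals the max flow.
In the residual graph, reachable from In: {In, v1}.
Min-cut edges: v1→v2 (2), v1→v3 (6); capacity 2 + 6 = 8.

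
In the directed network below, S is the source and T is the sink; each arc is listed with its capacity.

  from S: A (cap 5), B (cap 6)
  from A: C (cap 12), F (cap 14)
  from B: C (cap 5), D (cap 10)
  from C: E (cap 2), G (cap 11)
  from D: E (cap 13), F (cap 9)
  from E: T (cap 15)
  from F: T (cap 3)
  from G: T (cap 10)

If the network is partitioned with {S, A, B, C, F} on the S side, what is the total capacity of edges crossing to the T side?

26

Edges leaving {S, A, B, C, F}: B→D (10), C→E (2), C→G (11), F→T (3).
Cut capacity = 10 + 2 + 11 + 3 = 26.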